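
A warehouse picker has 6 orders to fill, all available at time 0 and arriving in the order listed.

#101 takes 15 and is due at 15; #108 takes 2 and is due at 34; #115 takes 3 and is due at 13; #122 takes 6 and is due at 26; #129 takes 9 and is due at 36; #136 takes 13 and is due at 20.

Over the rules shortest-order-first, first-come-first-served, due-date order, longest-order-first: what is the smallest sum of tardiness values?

SPT (increasing processing time): #108 #115 #122 #129 #136 #101.
#108: 0→2, due 34, tardiness 0
#115: 2→5, due 13, tardiness 0
#122: 5→11, due 26, tardiness 0
#129: 11→20, due 36, tardiness 0
#136: 20→33, due 20, tardiness 13
#101: 33→48, due 15, tardiness 33
Sum = 0+0+0+0+13+33 = 46.
FIFO (arrival order): #101 #108 #115 #122 #129 #136.
#101: 0→15, due 15, tardiness 0
#108: 15→17, due 34, tardiness 0
#115: 17→20, due 13, tardiness 7
#122: 20→26, due 26, tardiness 0
#129: 26→35, due 36, tardiness 0
#136: 35→48, due 20, tardiness 28
Sum = 0+0+7+0+0+28 = 35.
EDD (increasing due date): #115 #101 #136 #122 #108 #129.
#115: 0→3, due 13, tardiness 0
#101: 3→18, due 15, tardiness 3
#136: 18→31, due 20, tardiness 11
#122: 31→37, due 26, tardiness 11
#108: 37→39, due 34, tardiness 5
#129: 39→48, due 36, tardiness 12
Sum = 0+3+11+11+5+12 = 42.
LPT (decreasing processing time): #101 #136 #129 #122 #115 #108.
#101: 0→15, due 15, tardiness 0
#136: 15→28, due 20, tardiness 8
#129: 28→37, due 36, tardiness 1
#122: 37→43, due 26, tardiness 17
#115: 43→46, due 13, tardiness 33
#108: 46→48, due 34, tardiness 14
Sum = 0+8+1+17+33+14 = 73.
SPT 46, FIFO 35, EDD 42, LPT 73 → minimum 35.

35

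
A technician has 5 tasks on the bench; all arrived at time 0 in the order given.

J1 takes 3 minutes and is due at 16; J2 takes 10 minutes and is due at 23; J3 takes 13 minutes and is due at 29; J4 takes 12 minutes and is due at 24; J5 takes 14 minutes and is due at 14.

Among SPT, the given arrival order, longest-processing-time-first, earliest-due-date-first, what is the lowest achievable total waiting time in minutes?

79

SPT (increasing processing time): J1 J2 J4 J3 J5.
J1: waits 0, runs 0→3
J2: waits 3, runs 3→13
J4: waits 13, runs 13→25
J3: waits 25, runs 25→38
J5: waits 38, runs 38→52
Sum = 0+3+13+25+38 = 79.
FIFO (arrival order): J1 J2 J3 J4 J5.
J1: waits 0, runs 0→3
J2: waits 3, runs 3→13
J3: waits 13, runs 13→26
J4: waits 26, runs 26→38
J5: waits 38, runs 38→52
Sum = 0+3+13+26+38 = 80.
LPT (decreasing processing time): J5 J3 J4 J2 J1.
J5: waits 0, runs 0→14
J3: waits 14, runs 14→27
J4: waits 27, runs 27→39
J2: waits 39, runs 39→49
J1: waits 49, runs 49→52
Sum = 0+14+27+39+49 = 129.
EDD (increasing due date): J5 J1 J2 J4 J3.
J5: waits 0, runs 0→14
J1: waits 14, runs 14→17
J2: waits 17, runs 17→27
J4: waits 27, runs 27→39
J3: waits 39, runs 39→52
Sum = 0+14+17+27+39 = 97.
SPT 79, FIFO 80, LPT 129, EDD 97 → minimum 79.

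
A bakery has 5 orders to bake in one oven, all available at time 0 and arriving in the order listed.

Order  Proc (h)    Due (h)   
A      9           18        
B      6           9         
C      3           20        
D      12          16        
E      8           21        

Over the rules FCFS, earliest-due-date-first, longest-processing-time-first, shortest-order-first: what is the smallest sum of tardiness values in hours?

30

FIFO (arrival order): A B C D E.
A: 0→9, due 18, tardiness 0
B: 9→15, due 9, tardiness 6
C: 15→18, due 20, tardiness 0
D: 18→30, due 16, tardiness 14
E: 30→38, due 21, tardiness 17
Sum = 0+6+0+14+17 = 37.
EDD (increasing due date): B D A C E.
B: 0→6, due 9, tardiness 0
D: 6→18, due 16, tardiness 2
A: 18→27, due 18, tardiness 9
C: 27→30, due 20, tardiness 10
E: 30→38, due 21, tardiness 17
Sum = 0+2+9+10+17 = 38.
LPT (decreasing processing time): D A E B C.
D: 0→12, due 16, tardiness 0
A: 12→21, due 18, tardiness 3
E: 21→29, due 21, tardiness 8
B: 29→35, due 9, tardiness 26
C: 35→38, due 20, tardiness 18
Sum = 0+3+8+26+18 = 55.
SPT (increasing processing time): C B E A D.
C: 0→3, due 20, tardiness 0
B: 3→9, due 9, tardiness 0
E: 9→17, due 21, tardiness 0
A: 17→26, due 18, tardiness 8
D: 26→38, due 16, tardiness 22
Sum = 0+0+0+8+22 = 30.
FIFO 37, EDD 38, LPT 55, SPT 30 → minimum 30.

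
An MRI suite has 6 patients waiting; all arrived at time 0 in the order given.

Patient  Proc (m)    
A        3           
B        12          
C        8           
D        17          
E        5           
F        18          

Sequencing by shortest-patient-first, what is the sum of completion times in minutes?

163

SPT (increasing processing time): A E C B D F.
A: 0→3
E: 3→8
C: 8→16
B: 16→28
D: 28→45
F: 45→63
Sum = 3+8+16+28+45+63 = 163.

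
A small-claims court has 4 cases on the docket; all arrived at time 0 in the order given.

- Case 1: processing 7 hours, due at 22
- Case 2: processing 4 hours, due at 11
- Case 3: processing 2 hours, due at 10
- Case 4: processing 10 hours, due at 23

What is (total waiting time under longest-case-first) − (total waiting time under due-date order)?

27

LPT (decreasing processing time): Case 4 Case 1 Case 2 Case 3.
Case 4: waits 0, runs 0→10
Case 1: waits 10, runs 10→17
Case 2: waits 17, runs 17→21
Case 3: waits 21, runs 21→23
Sum = 0+10+17+21 = 48.
EDD (increasing due date): Case 3 Case 2 Case 1 Case 4.
Case 3: waits 0, runs 0→2
Case 2: waits 2, runs 2→6
Case 1: waits 6, runs 6→13
Case 4: waits 13, runs 13→23
Sum = 0+2+6+13 = 21.
Difference = 48 − 21 = 27.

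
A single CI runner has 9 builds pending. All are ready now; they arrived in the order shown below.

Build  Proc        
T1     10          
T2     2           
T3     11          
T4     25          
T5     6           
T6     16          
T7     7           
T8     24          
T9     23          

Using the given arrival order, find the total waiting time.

FIFO (arrival order): T1 T2 T3 T4 T5 T6 T7 T8 T9.
T1: waits 0, runs 0→10
T2: waits 10, runs 10→12
T3: waits 12, runs 12→23
T4: waits 23, runs 23→48
T5: waits 48, runs 48→54
T6: waits 54, runs 54→70
T7: waits 70, runs 70→77
T8: waits 77, runs 77→101
T9: waits 101, runs 101→124
Sum = 0+10+12+23+48+54+70+77+101 = 395.

395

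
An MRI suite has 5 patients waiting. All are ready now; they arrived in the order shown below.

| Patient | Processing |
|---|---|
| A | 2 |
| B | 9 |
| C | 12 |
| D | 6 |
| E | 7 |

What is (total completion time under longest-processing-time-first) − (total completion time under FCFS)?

30

LPT (decreasing processing time): C B E D A.
C: 0→12
B: 12→21
E: 21→28
D: 28→34
A: 34→36
Sum = 12+21+28+34+36 = 131.
FIFO (arrival order): A B C D E.
A: 0→2
B: 2→11
C: 11→23
D: 23→29
E: 29→36
Sum = 2+11+23+29+36 = 101.
Difference = 131 − 101 = 30.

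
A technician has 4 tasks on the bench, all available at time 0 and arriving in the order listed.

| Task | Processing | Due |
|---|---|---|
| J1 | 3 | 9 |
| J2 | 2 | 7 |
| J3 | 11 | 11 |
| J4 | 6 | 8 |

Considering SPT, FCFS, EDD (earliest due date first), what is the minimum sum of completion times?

SPT (increasing processing time): J2 J1 J4 J3.
J2: 0→2
J1: 2→5
J4: 5→11
J3: 11→22
Sum = 2+5+11+22 = 40.
FIFO (arrival order): J1 J2 J3 J4.
J1: 0→3
J2: 3→5
J3: 5→16
J4: 16→22
Sum = 3+5+16+22 = 46.
EDD (increasing due date): J2 J4 J1 J3.
J2: 0→2
J4: 2→8
J1: 8→11
J3: 11→22
Sum = 2+8+11+22 = 43.
SPT 40, FIFO 46, EDD 43 → minimum 40.

40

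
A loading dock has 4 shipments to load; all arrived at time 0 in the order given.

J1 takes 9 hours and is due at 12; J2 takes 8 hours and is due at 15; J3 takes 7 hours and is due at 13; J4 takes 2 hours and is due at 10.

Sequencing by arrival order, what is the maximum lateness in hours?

FIFO (arrival order): J1 J2 J3 J4.
J1: 0→9, due 12, lateness -3
J2: 9→17, due 15, lateness 2
J3: 17→24, due 13, lateness 11
J4: 24→26, due 10, lateness 16
Maximum = 16.

16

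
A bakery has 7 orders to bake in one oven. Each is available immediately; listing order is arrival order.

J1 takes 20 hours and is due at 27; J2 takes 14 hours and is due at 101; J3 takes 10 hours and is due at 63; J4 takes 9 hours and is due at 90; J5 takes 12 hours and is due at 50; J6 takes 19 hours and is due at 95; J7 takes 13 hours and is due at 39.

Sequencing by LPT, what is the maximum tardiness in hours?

LPT (decreasing processing time): J1 J6 J2 J7 J5 J3 J4.
J1: 0→20, due 27, tardiness 0
J6: 20→39, due 95, tardiness 0
J2: 39→53, due 101, tardiness 0
J7: 53→66, due 39, tardiness 27
J5: 66→78, due 50, tardiness 28
J3: 78→88, due 63, tardiness 25
J4: 88→97, due 90, tardiness 7
Maximum = 28.

28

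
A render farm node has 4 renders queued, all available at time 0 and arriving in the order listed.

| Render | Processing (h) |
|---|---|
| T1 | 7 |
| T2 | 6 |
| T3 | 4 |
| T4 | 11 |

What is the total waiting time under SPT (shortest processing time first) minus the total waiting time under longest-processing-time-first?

-22

SPT (increasing processing time): T3 T2 T1 T4.
T3: waits 0, runs 0→4
T2: waits 4, runs 4→10
T1: waits 10, runs 10→17
T4: waits 17, runs 17→28
Sum = 0+4+10+17 = 31.
LPT (decreasing processing time): T4 T1 T2 T3.
T4: waits 0, runs 0→11
T1: waits 11, runs 11→18
T2: waits 18, runs 18→24
T3: waits 24, runs 24→28
Sum = 0+11+18+24 = 53.
Difference = 31 − 53 = -22.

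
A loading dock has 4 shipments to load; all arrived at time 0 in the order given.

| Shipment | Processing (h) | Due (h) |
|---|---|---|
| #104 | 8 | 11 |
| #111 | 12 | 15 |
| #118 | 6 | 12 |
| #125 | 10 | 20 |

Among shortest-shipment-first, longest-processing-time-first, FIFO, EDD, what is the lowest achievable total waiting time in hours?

SPT (increasing processing time): #118 #104 #125 #111.
#118: waits 0, runs 0→6
#104: waits 6, runs 6→14
#125: waits 14, runs 14→24
#111: waits 24, runs 24→36
Sum = 0+6+14+24 = 44.
LPT (decreasing processing time): #111 #125 #104 #118.
#111: waits 0, runs 0→12
#125: waits 12, runs 12→22
#104: waits 22, runs 22→30
#118: waits 30, runs 30→36
Sum = 0+12+22+30 = 64.
FIFO (arrival order): #104 #111 #118 #125.
#104: waits 0, runs 0→8
#111: waits 8, runs 8→20
#118: waits 20, runs 20→26
#125: waits 26, runs 26→36
Sum = 0+8+20+26 = 54.
EDD (increasing due date): #104 #118 #111 #125.
#104: waits 0, runs 0→8
#118: waits 8, runs 8→14
#111: waits 14, runs 14→26
#125: waits 26, runs 26→36
Sum = 0+8+14+26 = 48.
SPT 44, LPT 64, FIFO 54, EDD 48 → minimum 44.

44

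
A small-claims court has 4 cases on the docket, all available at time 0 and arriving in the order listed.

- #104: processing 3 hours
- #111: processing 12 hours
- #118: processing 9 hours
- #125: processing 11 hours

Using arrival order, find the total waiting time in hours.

42

FIFO (arrival order): #104 #111 #118 #125.
#104: waits 0, runs 0→3
#111: waits 3, runs 3→15
#118: waits 15, runs 15→24
#125: waits 24, runs 24→35
Sum = 0+3+15+24 = 42.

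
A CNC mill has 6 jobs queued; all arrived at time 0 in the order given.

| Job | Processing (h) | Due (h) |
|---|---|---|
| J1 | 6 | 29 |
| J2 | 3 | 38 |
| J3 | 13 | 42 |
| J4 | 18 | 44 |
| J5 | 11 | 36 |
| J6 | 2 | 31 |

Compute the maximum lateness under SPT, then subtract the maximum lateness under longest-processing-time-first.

-13

SPT (increasing processing time): J6 J2 J1 J5 J3 J4.
J6: 0→2, due 31, lateness -29
J2: 2→5, due 38, lateness -33
J1: 5→11, due 29, lateness -18
J5: 11→22, due 36, lateness -14
J3: 22→35, due 42, lateness -7
J4: 35→53, due 44, lateness 9
Maximum = 9.
LPT (decreasing processing time): J4 J3 J5 J1 J2 J6.
J4: 0→18, due 44, lateness -26
J3: 18→31, due 42, lateness -11
J5: 31→42, due 36, lateness 6
J1: 42→48, due 29, lateness 19
J2: 48→51, due 38, lateness 13
J6: 51→53, due 31, lateness 22
Maximum = 22.
Difference = 9 − 22 = -13.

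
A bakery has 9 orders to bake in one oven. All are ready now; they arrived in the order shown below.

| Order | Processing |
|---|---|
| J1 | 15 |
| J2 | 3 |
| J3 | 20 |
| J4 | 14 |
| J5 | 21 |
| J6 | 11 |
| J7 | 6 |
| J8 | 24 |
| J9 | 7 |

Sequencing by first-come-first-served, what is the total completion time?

605

FIFO (arrival order): J1 J2 J3 J4 J5 J6 J7 J8 J9.
J1: 0→15
J2: 15→18
J3: 18→38
J4: 38→52
J5: 52→73
J6: 73→84
J7: 84→90
J8: 90→114
J9: 114→121
Sum = 15+18+38+52+73+84+90+114+121 = 605.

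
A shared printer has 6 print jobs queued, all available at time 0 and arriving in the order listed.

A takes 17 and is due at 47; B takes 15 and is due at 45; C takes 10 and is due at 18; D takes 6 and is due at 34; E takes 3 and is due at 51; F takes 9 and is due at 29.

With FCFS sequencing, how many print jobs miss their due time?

FIFO (arrival order): A B C D E F.
A: 0→17, due 47, tardiness 0
B: 17→32, due 45, tardiness 0
C: 32→42, due 18, tardiness 24
D: 42→48, due 34, tardiness 14
E: 48→51, due 51, tardiness 0
F: 51→60, due 29, tardiness 31
Late print jobs: 3.

3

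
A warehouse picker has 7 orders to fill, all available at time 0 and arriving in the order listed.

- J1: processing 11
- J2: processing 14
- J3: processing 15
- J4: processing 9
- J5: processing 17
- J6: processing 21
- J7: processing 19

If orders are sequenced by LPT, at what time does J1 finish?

LPT (decreasing processing time): J6 J7 J5 J3 J2 J1 J4.
J6: 0→21
J7: 21→40
J5: 40→57
J3: 57→72
J2: 72→86
J1: 86→97

97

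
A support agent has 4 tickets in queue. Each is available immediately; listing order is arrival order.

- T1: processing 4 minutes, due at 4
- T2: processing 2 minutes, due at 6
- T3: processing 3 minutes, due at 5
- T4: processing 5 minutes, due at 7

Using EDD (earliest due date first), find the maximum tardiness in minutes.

EDD (increasing due date): T1 T3 T2 T4.
T1: 0→4, due 4, tardiness 0
T3: 4→7, due 5, tardiness 2
T2: 7→9, due 6, tardiness 3
T4: 9→14, due 7, tardiness 7
Maximum = 7.

7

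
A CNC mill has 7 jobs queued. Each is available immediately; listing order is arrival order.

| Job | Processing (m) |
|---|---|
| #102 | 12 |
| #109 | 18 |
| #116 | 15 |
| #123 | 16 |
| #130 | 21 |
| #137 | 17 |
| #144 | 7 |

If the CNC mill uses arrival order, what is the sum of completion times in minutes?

FIFO (arrival order): #102 #109 #116 #123 #130 #137 #144.
#102: 0→12
#109: 12→30
#116: 30→45
#123: 45→61
#130: 61→82
#137: 82→99
#144: 99→106
Sum = 12+30+45+61+82+99+106 = 435.

435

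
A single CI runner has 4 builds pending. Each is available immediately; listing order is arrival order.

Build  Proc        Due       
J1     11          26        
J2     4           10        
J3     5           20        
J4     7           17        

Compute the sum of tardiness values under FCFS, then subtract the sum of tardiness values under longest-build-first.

FIFO (arrival order): J1 J2 J3 J4.
J1: 0→11, due 26, tardiness 0
J2: 11→15, due 10, tardiness 5
J3: 15→20, due 20, tardiness 0
J4: 20→27, due 17, tardiness 10
Sum = 0+5+0+10 = 15.
LPT (decreasing processing time): J1 J4 J3 J2.
J1: 0→11, due 26, tardiness 0
J4: 11→18, due 17, tardiness 1
J3: 18→23, due 20, tardiness 3
J2: 23→27, due 10, tardiness 17
Sum = 0+1+3+17 = 21.
Difference = 15 − 21 = -6.

-6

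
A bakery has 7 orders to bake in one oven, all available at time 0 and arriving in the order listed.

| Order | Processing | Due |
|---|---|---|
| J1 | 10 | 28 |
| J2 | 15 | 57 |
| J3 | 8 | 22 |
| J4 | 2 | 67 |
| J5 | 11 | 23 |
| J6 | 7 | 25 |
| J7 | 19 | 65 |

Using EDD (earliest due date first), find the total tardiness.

EDD (increasing due date): J3 J5 J6 J1 J2 J7 J4.
J3: 0→8, due 22, tardiness 0
J5: 8→19, due 23, tardiness 0
J6: 19→26, due 25, tardiness 1
J1: 26→36, due 28, tardiness 8
J2: 36→51, due 57, tardiness 0
J7: 51→70, due 65, tardiness 5
J4: 70→72, due 67, tardiness 5
Sum = 0+0+1+8+0+5+5 = 19.

19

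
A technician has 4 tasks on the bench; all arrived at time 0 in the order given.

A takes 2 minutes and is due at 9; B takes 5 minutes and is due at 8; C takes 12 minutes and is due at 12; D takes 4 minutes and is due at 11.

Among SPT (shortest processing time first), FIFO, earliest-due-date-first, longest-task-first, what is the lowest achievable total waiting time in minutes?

19

SPT (increasing processing time): A D B C.
A: waits 0, runs 0→2
D: waits 2, runs 2→6
B: waits 6, runs 6→11
C: waits 11, runs 11→23
Sum = 0+2+6+11 = 19.
FIFO (arrival order): A B C D.
A: waits 0, runs 0→2
B: waits 2, runs 2→7
C: waits 7, runs 7→19
D: waits 19, runs 19→23
Sum = 0+2+7+19 = 28.
EDD (increasing due date): B A D C.
B: waits 0, runs 0→5
A: waits 5, runs 5→7
D: waits 7, runs 7→11
C: waits 11, runs 11→23
Sum = 0+5+7+11 = 23.
LPT (decreasing processing time): C B D A.
C: waits 0, runs 0→12
B: waits 12, runs 12→17
D: waits 17, runs 17→21
A: waits 21, runs 21→23
Sum = 0+12+17+21 = 50.
SPT 19, FIFO 28, EDD 23, LPT 50 → minimum 19.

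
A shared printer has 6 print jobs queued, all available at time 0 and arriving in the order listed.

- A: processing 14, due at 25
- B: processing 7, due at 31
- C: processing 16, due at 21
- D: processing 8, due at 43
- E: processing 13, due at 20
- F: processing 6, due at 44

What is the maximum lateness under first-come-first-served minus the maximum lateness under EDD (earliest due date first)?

18

FIFO (arrival order): A B C D E F.
A: 0→14, due 25, lateness -11
B: 14→21, due 31, lateness -10
C: 21→37, due 21, lateness 16
D: 37→45, due 43, lateness 2
E: 45→58, due 20, lateness 38
F: 58→64, due 44, lateness 20
Maximum = 38.
EDD (increasing due date): E C A B D F.
E: 0→13, due 20, lateness -7
C: 13→29, due 21, lateness 8
A: 29→43, due 25, lateness 18
B: 43→50, due 31, lateness 19
D: 50→58, due 43, lateness 15
F: 58→64, due 44, lateness 20
Maximum = 20.
Difference = 38 − 20 = 18.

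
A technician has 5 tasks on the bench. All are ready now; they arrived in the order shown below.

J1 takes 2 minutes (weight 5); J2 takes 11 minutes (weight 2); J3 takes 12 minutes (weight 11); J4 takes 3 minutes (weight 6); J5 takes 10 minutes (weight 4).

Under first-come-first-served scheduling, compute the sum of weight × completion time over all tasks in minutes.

631

FIFO (arrival order): J1 J2 J3 J4 J5.
J1: finishes 2, weight 5, w·C = 10
J2: finishes 13, weight 2, w·C = 26
J3: finishes 25, weight 11, w·C = 275
J4: finishes 28, weight 6, w·C = 168
J5: finishes 38, weight 4, w·C = 152
Sum = 10+26+275+168+152 = 631.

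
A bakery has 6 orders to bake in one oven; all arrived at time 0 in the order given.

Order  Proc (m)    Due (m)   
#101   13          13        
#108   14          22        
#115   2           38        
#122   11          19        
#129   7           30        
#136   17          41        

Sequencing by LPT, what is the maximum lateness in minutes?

LPT (decreasing processing time): #136 #108 #101 #122 #129 #115.
#136: 0→17, due 41, lateness -24
#108: 17→31, due 22, lateness 9
#101: 31→44, due 13, lateness 31
#122: 44→55, due 19, lateness 36
#129: 55→62, due 30, lateness 32
#115: 62→64, due 38, lateness 26
Maximum = 36.

36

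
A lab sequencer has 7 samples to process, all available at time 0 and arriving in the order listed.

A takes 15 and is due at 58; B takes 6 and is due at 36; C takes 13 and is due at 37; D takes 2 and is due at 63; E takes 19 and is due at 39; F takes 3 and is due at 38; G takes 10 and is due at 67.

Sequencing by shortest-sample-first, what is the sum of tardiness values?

29

SPT (increasing processing time): D F B G C A E.
D: 0→2, due 63, tardiness 0
F: 2→5, due 38, tardiness 0
B: 5→11, due 36, tardiness 0
G: 11→21, due 67, tardiness 0
C: 21→34, due 37, tardiness 0
A: 34→49, due 58, tardiness 0
E: 49→68, due 39, tardiness 29
Sum = 0+0+0+0+0+0+29 = 29.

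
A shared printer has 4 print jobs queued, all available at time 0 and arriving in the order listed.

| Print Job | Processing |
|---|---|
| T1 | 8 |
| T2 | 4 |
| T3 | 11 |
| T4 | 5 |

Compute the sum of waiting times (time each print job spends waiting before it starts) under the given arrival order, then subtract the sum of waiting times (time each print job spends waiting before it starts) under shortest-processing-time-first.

FIFO (arrival order): T1 T2 T3 T4.
T1: waits 0, runs 0→8
T2: waits 8, runs 8→12
T3: waits 12, runs 12→23
T4: waits 23, runs 23→28
Sum = 0+8+12+23 = 43.
SPT (increasing processing time): T2 T4 T1 T3.
T2: waits 0, runs 0→4
T4: waits 4, runs 4→9
T1: waits 9, runs 9→17
T3: waits 17, runs 17→28
Sum = 0+4+9+17 = 30.
Difference = 43 − 30 = 13.

13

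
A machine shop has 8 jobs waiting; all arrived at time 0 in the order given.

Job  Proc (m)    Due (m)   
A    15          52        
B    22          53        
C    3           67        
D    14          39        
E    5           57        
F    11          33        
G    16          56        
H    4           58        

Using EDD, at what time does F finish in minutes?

11

EDD (increasing due date): F D A B G E H C.
F: 0→11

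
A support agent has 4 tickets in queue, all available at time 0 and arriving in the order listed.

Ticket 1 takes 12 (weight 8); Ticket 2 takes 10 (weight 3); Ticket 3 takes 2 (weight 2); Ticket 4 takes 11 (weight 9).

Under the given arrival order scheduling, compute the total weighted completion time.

525

FIFO (arrival order): Ticket 1 Ticket 2 Ticket 3 Ticket 4.
Ticket 1: finishes 12, weight 8, w·C = 96
Ticket 2: finishes 22, weight 3, w·C = 66
Ticket 3: finishes 24, weight 2, w·C = 48
Ticket 4: finishes 35, weight 9, w·C = 315
Sum = 96+66+48+315 = 525.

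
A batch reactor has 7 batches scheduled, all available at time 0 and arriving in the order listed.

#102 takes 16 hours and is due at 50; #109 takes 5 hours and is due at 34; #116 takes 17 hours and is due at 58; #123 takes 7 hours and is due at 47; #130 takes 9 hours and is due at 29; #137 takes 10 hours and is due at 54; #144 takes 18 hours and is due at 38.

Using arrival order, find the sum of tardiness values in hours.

FIFO (arrival order): #102 #109 #116 #123 #130 #137 #144.
#102: 0→16, due 50, tardiness 0
#109: 16→21, due 34, tardiness 0
#116: 21→38, due 58, tardiness 0
#123: 38→45, due 47, tardiness 0
#130: 45→54, due 29, tardiness 25
#137: 54→64, due 54, tardiness 10
#144: 64→82, due 38, tardiness 44
Sum = 0+0+0+0+25+10+44 = 79.

79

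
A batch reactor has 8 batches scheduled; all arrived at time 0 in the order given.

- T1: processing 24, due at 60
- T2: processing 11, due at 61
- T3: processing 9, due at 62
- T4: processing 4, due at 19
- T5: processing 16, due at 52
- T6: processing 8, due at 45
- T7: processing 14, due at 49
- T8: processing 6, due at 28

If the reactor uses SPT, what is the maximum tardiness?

SPT (increasing processing time): T4 T8 T6 T3 T2 T7 T5 T1.
T4: 0→4, due 19, tardiness 0
T8: 4→10, due 28, tardiness 0
T6: 10→18, due 45, tardiness 0
T3: 18→27, due 62, tardiness 0
T2: 27→38, due 61, tardiness 0
T7: 38→52, due 49, tardiness 3
T5: 52→68, due 52, tardiness 16
T1: 68→92, due 60, tardiness 32
Maximum = 32.

32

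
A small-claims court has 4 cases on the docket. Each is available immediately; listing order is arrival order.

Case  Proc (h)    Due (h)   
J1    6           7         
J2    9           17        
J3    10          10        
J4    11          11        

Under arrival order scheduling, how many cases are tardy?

FIFO (arrival order): J1 J2 J3 J4.
J1: 0→6, due 7, tardiness 0
J2: 6→15, due 17, tardiness 0
J3: 15→25, due 10, tardiness 15
J4: 25→36, due 11, tardiness 25
Late cases: 2.

2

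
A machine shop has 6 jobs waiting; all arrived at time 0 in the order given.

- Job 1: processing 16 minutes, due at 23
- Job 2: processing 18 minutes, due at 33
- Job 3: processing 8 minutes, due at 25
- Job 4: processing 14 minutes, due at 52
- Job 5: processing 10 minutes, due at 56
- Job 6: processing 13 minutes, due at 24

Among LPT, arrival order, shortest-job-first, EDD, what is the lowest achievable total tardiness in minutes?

79

LPT (decreasing processing time): Job 2 Job 1 Job 4 Job 6 Job 5 Job 3.
Job 2: 0→18, due 33, tardiness 0
Job 1: 18→34, due 23, tardiness 11
Job 4: 34→48, due 52, tardiness 0
Job 6: 48→61, due 24, tardiness 37
Job 5: 61→71, due 56, tardiness 15
Job 3: 71→79, due 25, tardiness 54
Sum = 0+11+0+37+15+54 = 117.
FIFO (arrival order): Job 1 Job 2 Job 3 Job 4 Job 5 Job 6.
Job 1: 0→16, due 23, tardiness 0
Job 2: 16→34, due 33, tardiness 1
Job 3: 34→42, due 25, tardiness 17
Job 4: 42→56, due 52, tardiness 4
Job 5: 56→66, due 56, tardiness 10
Job 6: 66→79, due 24, tardiness 55
Sum = 0+1+17+4+10+55 = 87.
SPT (increasing processing time): Job 3 Job 5 Job 6 Job 4 Job 1 Job 2.
Job 3: 0→8, due 25, tardiness 0
Job 5: 8→18, due 56, tardiness 0
Job 6: 18→31, due 24, tardiness 7
Job 4: 31→45, due 52, tardiness 0
Job 1: 45→61, due 23, tardiness 38
Job 2: 61→79, due 33, tardiness 46
Sum = 0+0+7+0+38+46 = 91.
EDD (increasing due date): Job 1 Job 6 Job 3 Job 2 Job 4 Job 5.
Job 1: 0→16, due 23, tardiness 0
Job 6: 16→29, due 24, tardiness 5
Job 3: 29→37, due 25, tardiness 12
Job 2: 37→55, due 33, tardiness 22
Job 4: 55→69, due 52, tardiness 17
Job 5: 69→79, due 56, tardiness 23
Sum = 0+5+12+22+17+23 = 79.
LPT 117, FIFO 87, SPT 91, EDD 79 → minimum 79.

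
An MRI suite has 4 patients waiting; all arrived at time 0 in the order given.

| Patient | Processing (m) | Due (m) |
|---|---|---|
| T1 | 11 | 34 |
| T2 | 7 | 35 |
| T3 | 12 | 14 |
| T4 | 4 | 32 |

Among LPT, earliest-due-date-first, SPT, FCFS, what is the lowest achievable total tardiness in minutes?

0

LPT (decreasing processing time): T3 T1 T2 T4.
T3: 0→12, due 14, tardiness 0
T1: 12→23, due 34, tardiness 0
T2: 23→30, due 35, tardiness 0
T4: 30→34, due 32, tardiness 2
Sum = 0+0+0+2 = 2.
EDD (increasing due date): T3 T4 T1 T2.
T3: 0→12, due 14, tardiness 0
T4: 12→16, due 32, tardiness 0
T1: 16→27, due 34, tardiness 0
T2: 27→34, due 35, tardiness 0
Sum = 0+0+0+0 = 0.
SPT (increasing processing time): T4 T2 T1 T3.
T4: 0→4, due 32, tardiness 0
T2: 4→11, due 35, tardiness 0
T1: 11→22, due 34, tardiness 0
T3: 22→34, due 14, tardiness 20
Sum = 0+0+0+20 = 20.
FIFO (arrival order): T1 T2 T3 T4.
T1: 0→11, due 34, tardiness 0
T2: 11→18, due 35, tardiness 0
T3: 18→30, due 14, tardiness 16
T4: 30→34, due 32, tardiness 2
Sum = 0+0+16+2 = 18.
LPT 2, EDD 0, SPT 20, FIFO 18 → minimum 0.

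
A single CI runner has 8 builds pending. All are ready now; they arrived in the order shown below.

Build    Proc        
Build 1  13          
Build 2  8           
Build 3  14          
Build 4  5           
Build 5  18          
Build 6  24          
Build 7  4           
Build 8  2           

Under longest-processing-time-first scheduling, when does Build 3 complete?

56

LPT (decreasing processing time): Build 6 Build 5 Build 3 Build 1 Build 2 Build 4 Build 7 Build 8.
Build 6: 0→24
Build 5: 24→42
Build 3: 42→56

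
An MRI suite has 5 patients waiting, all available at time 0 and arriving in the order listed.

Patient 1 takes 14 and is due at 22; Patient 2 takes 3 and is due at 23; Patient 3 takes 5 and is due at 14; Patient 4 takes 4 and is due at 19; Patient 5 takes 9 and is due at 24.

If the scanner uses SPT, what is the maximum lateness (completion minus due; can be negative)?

SPT (increasing processing time): Patient 2 Patient 4 Patient 3 Patient 5 Patient 1.
Patient 2: 0→3, due 23, lateness -20
Patient 4: 3→7, due 19, lateness -12
Patient 3: 7→12, due 14, lateness -2
Patient 5: 12→21, due 24, lateness -3
Patient 1: 21→35, due 22, lateness 13
Maximum = 13.

13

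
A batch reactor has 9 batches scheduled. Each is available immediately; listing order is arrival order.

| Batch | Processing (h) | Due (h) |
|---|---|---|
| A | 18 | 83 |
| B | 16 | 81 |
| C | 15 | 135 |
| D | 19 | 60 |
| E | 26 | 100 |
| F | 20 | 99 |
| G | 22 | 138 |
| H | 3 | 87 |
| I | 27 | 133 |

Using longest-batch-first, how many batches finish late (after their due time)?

LPT (decreasing processing time): I E G F D A B C H.
I: 0→27, due 133, tardiness 0
E: 27→53, due 100, tardiness 0
G: 53→75, due 138, tardiness 0
F: 75→95, due 99, tardiness 0
D: 95→114, due 60, tardiness 54
A: 114→132, due 83, tardiness 49
B: 132→148, due 81, tardiness 67
C: 148→163, due 135, tardiness 28
H: 163→166, due 87, tardiness 79
Late batches: 5.

5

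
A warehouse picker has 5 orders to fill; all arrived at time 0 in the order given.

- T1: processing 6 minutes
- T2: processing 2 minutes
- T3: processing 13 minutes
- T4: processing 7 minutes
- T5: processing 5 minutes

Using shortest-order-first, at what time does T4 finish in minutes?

20

SPT (increasing processing time): T2 T5 T1 T4 T3.
T2: 0→2
T5: 2→7
T1: 7→13
T4: 13→20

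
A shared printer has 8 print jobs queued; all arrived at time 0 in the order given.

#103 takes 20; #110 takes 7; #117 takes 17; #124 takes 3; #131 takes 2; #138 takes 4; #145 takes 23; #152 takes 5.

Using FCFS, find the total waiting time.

FIFO (arrival order): #103 #110 #117 #124 #131 #138 #145 #152.
#103: waits 0, runs 0→20
#110: waits 20, runs 20→27
#117: waits 27, runs 27→44
#124: waits 44, runs 44→47
#131: waits 47, runs 47→49
#138: waits 49, runs 49→53
#145: waits 53, runs 53→76
#152: waits 76, runs 76→81
Sum = 0+20+27+44+47+49+53+76 = 316.

316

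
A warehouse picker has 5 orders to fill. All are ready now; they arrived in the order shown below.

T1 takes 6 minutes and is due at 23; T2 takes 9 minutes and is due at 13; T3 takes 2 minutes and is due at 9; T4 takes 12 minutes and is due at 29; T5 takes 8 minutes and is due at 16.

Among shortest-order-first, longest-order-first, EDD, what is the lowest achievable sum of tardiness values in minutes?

SPT (increasing processing time): T3 T1 T5 T2 T4.
T3: 0→2, due 9, tardiness 0
T1: 2→8, due 23, tardiness 0
T5: 8→16, due 16, tardiness 0
T2: 16→25, due 13, tardiness 12
T4: 25→37, due 29, tardiness 8
Sum = 0+0+0+12+8 = 20.
LPT (decreasing processing time): T4 T2 T5 T1 T3.
T4: 0→12, due 29, tardiness 0
T2: 12→21, due 13, tardiness 8
T5: 21→29, due 16, tardiness 13
T1: 29→35, due 23, tardiness 12
T3: 35→37, due 9, tardiness 28
Sum = 0+8+13+12+28 = 61.
EDD (increasing due date): T3 T2 T5 T1 T4.
T3: 0→2, due 9, tardiness 0
T2: 2→11, due 13, tardiness 0
T5: 11→19, due 16, tardiness 3
T1: 19→25, due 23, tardiness 2
T4: 25→37, due 29, tardiness 8
Sum = 0+0+3+2+8 = 13.
SPT 20, LPT 61, EDD 13 → minimum 13.

13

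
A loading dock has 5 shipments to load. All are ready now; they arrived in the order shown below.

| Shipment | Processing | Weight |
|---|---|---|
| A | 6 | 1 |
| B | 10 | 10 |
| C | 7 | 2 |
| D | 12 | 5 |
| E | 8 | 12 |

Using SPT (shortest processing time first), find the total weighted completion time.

809

SPT (increasing processing time): A C E B D.
A: finishes 6, weight 1, w·C = 6
C: finishes 13, weight 2, w·C = 26
E: finishes 21, weight 12, w·C = 252
B: finishes 31, weight 10, w·C = 310
D: finishes 43, weight 5, w·C = 215
Sum = 6+26+252+310+215 = 809.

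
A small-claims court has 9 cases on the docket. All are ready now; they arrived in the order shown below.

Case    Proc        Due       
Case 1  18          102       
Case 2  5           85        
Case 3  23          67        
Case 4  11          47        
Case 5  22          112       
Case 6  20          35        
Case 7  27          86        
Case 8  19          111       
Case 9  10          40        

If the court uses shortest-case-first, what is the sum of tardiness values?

178

SPT (increasing processing time): Case 2 Case 9 Case 4 Case 1 Case 8 Case 6 Case 5 Case 3 Case 7.
Case 2: 0→5, due 85, tardiness 0
Case 9: 5→15, due 40, tardiness 0
Case 4: 15→26, due 47, tardiness 0
Case 1: 26→44, due 102, tardiness 0
Case 8: 44→63, due 111, tardiness 0
Case 6: 63→83, due 35, tardiness 48
Case 5: 83→105, due 112, tardiness 0
Case 3: 105→128, due 67, tardiness 61
Case 7: 128→155, due 86, tardiness 69
Sum = 0+0+0+0+0+48+0+61+69 = 178.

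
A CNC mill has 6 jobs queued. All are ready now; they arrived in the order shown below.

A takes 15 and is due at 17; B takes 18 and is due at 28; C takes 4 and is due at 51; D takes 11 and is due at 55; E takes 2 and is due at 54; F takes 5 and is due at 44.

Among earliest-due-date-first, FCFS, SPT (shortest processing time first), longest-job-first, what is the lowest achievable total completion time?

133

EDD (increasing due date): A B F C E D.
A: 0→15
B: 15→33
F: 33→38
C: 38→42
E: 42→44
D: 44→55
Sum = 15+33+38+42+44+55 = 227.
FIFO (arrival order): A B C D E F.
A: 0→15
B: 15→33
C: 33→37
D: 37→48
E: 48→50
F: 50→55
Sum = 15+33+37+48+50+55 = 238.
SPT (increasing processing time): E C F D A B.
E: 0→2
C: 2→6
F: 6→11
D: 11→22
A: 22→37
B: 37→55
Sum = 2+6+11+22+37+55 = 133.
LPT (decreasing processing time): B A D F C E.
B: 0→18
A: 18→33
D: 33→44
F: 44→49
C: 49→53
E: 53→55
Sum = 18+33+44+49+53+55 = 252.
EDD 227, FIFO 238, SPT 133, LPT 252 → minimum 133.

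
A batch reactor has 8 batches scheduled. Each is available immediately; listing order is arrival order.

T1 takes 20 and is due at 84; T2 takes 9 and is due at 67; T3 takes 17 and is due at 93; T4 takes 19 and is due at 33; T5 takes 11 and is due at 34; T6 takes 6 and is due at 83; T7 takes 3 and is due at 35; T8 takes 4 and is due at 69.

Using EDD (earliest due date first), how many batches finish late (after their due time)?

EDD (increasing due date): T4 T5 T7 T2 T8 T6 T1 T3.
T4: 0→19, due 33, tardiness 0
T5: 19→30, due 34, tardiness 0
T7: 30→33, due 35, tardiness 0
T2: 33→42, due 67, tardiness 0
T8: 42→46, due 69, tardiness 0
T6: 46→52, due 83, tardiness 0
T1: 52→72, due 84, tardiness 0
T3: 72→89, due 93, tardiness 0
Late batches: 0.

0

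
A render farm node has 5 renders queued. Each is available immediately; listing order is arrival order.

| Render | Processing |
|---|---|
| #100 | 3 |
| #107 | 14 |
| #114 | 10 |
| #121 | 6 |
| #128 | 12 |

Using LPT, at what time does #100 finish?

45

LPT (decreasing processing time): #107 #128 #114 #121 #100.
#107: 0→14
#128: 14→26
#114: 26→36
#121: 36→42
#100: 42→45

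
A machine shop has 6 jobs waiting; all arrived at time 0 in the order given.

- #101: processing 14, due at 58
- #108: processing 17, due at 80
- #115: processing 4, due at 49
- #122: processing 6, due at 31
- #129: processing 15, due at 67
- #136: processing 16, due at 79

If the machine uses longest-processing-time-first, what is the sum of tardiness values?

LPT (decreasing processing time): #108 #136 #129 #101 #122 #115.
#108: 0→17, due 80, tardiness 0
#136: 17→33, due 79, tardiness 0
#129: 33→48, due 67, tardiness 0
#101: 48→62, due 58, tardiness 4
#122: 62→68, due 31, tardiness 37
#115: 68→72, due 49, tardiness 23
Sum = 0+0+0+4+37+23 = 64.

64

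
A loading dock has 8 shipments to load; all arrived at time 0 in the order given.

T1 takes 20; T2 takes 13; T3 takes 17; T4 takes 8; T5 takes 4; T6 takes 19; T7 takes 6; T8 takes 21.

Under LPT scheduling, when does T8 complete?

21

LPT (decreasing processing time): T8 T1 T6 T3 T2 T4 T7 T5.
T8: 0→21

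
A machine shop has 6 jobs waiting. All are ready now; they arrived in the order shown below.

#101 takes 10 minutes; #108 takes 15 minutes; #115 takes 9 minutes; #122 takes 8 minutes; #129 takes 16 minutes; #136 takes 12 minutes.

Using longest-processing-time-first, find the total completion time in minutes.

275

LPT (decreasing processing time): #129 #108 #136 #101 #115 #122.
#129: 0→16
#108: 16→31
#136: 31→43
#101: 43→53
#115: 53→62
#122: 62→70
Sum = 16+31+43+53+62+70 = 275.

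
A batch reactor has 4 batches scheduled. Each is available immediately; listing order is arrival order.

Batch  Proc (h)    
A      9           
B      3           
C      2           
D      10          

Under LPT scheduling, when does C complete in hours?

24

LPT (decreasing processing time): D A B C.
D: 0→10
A: 10→19
B: 19→22
C: 22→24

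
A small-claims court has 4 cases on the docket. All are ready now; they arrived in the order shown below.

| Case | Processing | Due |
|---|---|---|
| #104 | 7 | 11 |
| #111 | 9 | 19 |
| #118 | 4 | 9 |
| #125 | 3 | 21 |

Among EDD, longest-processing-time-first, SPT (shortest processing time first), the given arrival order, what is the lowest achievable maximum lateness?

2

EDD (increasing due date): #118 #104 #111 #125.
#118: 0→4, due 9, lateness -5
#104: 4→11, due 11, lateness 0
#111: 11→20, due 19, lateness 1
#125: 20→23, due 21, lateness 2
Maximum = 2.
LPT (decreasing processing time): #111 #104 #118 #125.
#111: 0→9, due 19, lateness -10
#104: 9→16, due 11, lateness 5
#118: 16→20, due 9, lateness 11
#125: 20→23, due 21, lateness 2
Maximum = 11.
SPT (increasing processing time): #125 #118 #104 #111.
#125: 0→3, due 21, lateness -18
#118: 3→7, due 9, lateness -2
#104: 7→14, due 11, lateness 3
#111: 14→23, due 19, lateness 4
Maximum = 4.
FIFO (arrival order): #104 #111 #118 #125.
#104: 0→7, due 11, lateness -4
#111: 7→16, due 19, lateness -3
#118: 16→20, due 9, lateness 11
#125: 20→23, due 21, lateness 2
Maximum = 11.
EDD 2, LPT 11, SPT 4, FIFO 11 → minimum 2.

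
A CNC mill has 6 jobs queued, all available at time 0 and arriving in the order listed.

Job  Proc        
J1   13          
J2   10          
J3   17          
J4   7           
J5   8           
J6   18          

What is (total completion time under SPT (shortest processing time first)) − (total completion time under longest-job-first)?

-85

SPT (increasing processing time): J4 J5 J2 J1 J3 J6.
J4: 0→7
J5: 7→15
J2: 15→25
J1: 25→38
J3: 38→55
J6: 55→73
Sum = 7+15+25+38+55+73 = 213.
LPT (decreasing processing time): J6 J3 J1 J2 J5 J4.
J6: 0→18
J3: 18→35
J1: 35→48
J2: 48→58
J5: 58→66
J4: 66→73
Sum = 18+35+48+58+66+73 = 298.
Difference = 213 − 298 = -85.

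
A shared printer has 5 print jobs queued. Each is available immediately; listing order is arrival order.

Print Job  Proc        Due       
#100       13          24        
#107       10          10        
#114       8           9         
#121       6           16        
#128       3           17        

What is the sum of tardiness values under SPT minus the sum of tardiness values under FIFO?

SPT (increasing processing time): #128 #121 #114 #107 #100.
#128: 0→3, due 17, tardiness 0
#121: 3→9, due 16, tardiness 0
#114: 9→17, due 9, tardiness 8
#107: 17→27, due 10, tardiness 17
#100: 27→40, due 24, tardiness 16
Sum = 0+0+8+17+16 = 41.
FIFO (arrival order): #100 #107 #114 #121 #128.
#100: 0→13, due 24, tardiness 0
#107: 13→23, due 10, tardiness 13
#114: 23→31, due 9, tardiness 22
#121: 31→37, due 16, tardiness 21
#128: 37→40, due 17, tardiness 23
Sum = 0+13+22+21+23 = 79.
Difference = 41 − 79 = -38.

-38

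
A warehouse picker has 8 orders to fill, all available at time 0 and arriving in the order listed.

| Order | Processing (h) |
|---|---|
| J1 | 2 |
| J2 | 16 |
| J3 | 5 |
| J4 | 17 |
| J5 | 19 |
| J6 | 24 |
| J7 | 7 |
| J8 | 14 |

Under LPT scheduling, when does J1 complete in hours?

LPT (decreasing processing time): J6 J5 J4 J2 J8 J7 J3 J1.
J6: 0→24
J5: 24→43
J4: 43→60
J2: 60→76
J8: 76→90
J7: 90→97
J3: 97→102
J1: 102→104

104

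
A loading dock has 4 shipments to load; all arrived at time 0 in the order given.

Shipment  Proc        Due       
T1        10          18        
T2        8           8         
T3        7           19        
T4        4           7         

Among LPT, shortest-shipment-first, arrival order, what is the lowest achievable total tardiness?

LPT (decreasing processing time): T1 T2 T3 T4.
T1: 0→10, due 18, tardiness 0
T2: 10→18, due 8, tardiness 10
T3: 18→25, due 19, tardiness 6
T4: 25→29, due 7, tardiness 22
Sum = 0+10+6+22 = 38.
SPT (increasing processing time): T4 T3 T2 T1.
T4: 0→4, due 7, tardiness 0
T3: 4→11, due 19, tardiness 0
T2: 11→19, due 8, tardiness 11
T1: 19→29, due 18, tardiness 11
Sum = 0+0+11+11 = 22.
FIFO (arrival order): T1 T2 T3 T4.
T1: 0→10, due 18, tardiness 0
T2: 10→18, due 8, tardiness 10
T3: 18→25, due 19, tardiness 6
T4: 25→29, due 7, tardiness 22
Sum = 0+10+6+22 = 38.
LPT 38, SPT 22, FIFO 38 → minimum 22.

22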